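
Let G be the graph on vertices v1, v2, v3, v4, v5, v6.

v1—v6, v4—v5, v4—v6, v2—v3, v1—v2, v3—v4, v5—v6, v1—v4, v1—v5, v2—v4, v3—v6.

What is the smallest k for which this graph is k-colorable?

v1, v4, v5, v6 form a clique, so at least 4 colors are needed.
4 colors suffice: color R → {v4}; color B → {v2, v6}; color G → {v1, v3}; color Y → {v5}. No two adjacent vertices share a color.

4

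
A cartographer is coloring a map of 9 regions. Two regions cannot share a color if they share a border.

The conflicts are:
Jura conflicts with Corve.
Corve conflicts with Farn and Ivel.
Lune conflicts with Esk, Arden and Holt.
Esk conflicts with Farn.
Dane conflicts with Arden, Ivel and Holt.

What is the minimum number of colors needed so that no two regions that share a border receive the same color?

The cycle Farn-Esk-Lune-Holt-Dane-Ivel-Corve-Farn has odd length 7, so it cannot be 2-colored; at least 3 colors are needed.
3 colors suffice: color 1 → {Corve, Lune, Dane}; color 2 → {Jura, Esk, Arden, Ivel, Holt}; color 3 → {Farn}. Each listed conflict is separated.

3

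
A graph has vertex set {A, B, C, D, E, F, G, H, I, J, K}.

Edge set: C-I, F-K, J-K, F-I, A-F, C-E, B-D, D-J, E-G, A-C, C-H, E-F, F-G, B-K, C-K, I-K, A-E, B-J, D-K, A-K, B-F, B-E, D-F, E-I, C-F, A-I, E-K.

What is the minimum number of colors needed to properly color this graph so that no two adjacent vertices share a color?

6

A, C, E, F, I, K are mutually adjacent (a clique of size 6), so at least 6 colors are needed.
One proper 6-coloring: A=6, B=4, C=4, D=3, E=3, F=2, G=1, H=1, I=5, J=2, K=1. Every edge joins two different colors.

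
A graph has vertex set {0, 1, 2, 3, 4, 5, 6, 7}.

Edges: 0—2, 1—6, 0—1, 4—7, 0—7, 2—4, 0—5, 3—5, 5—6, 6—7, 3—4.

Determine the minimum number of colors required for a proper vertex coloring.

The cycle 3-5-6-7-4-3 has odd length 5, so it cannot be 2-colored; at least 3 colors are needed.
3 colors suffice: 0=a, 1=b, 2=b, 3=c, 4=a, 5=b, 6=a, 7=b. No two adjacent vertices share a color.

3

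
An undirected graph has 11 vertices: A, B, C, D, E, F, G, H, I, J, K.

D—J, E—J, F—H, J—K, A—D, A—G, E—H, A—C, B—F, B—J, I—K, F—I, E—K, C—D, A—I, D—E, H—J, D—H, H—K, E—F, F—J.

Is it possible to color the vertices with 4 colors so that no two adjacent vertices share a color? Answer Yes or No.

The chromatic number is 4. E, H, J, K are pairwise adjacent (a clique of size 4), so at least 4 colors are needed.
4 colors suffice: A=1, B=3, C=3, D=2, E=3, F=2, G=2, H=4, I=3, J=1, K=2.
That is already a proper 4-coloring.

Yes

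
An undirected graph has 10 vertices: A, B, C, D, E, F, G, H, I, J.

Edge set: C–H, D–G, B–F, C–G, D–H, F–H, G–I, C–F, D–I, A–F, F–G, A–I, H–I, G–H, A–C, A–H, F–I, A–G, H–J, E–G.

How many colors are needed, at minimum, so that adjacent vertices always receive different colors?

5

A, C, F, G, H form a clique, so at least 5 colors are needed.
5 colors suffice: color red → {B, E, H}; color blue → {G, J}; color green → {D, F}; color yellow → {C, I}; color purple → {A}. Every edge joins two different colors.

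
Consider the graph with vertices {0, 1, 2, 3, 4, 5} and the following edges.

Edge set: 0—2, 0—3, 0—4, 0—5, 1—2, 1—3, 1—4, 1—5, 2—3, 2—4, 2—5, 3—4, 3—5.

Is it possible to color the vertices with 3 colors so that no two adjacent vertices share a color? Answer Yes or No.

No

0, 2, 3, 4 are mutually adjacent (a clique of size 4), so at least 4 colors are needed.
So 3 colors are not enough.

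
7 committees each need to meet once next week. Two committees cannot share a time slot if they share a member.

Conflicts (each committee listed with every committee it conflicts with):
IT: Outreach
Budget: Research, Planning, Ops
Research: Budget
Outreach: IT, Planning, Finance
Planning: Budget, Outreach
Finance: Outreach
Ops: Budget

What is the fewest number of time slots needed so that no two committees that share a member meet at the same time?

Outreach and Planning conflict, so at least 2 time slots are needed.
2 time slots suffice: time slot 1 → {Budget, Outreach}; time slot 2 → {IT, Research, Planning, Finance, Ops}. Each listed conflict is separated.

2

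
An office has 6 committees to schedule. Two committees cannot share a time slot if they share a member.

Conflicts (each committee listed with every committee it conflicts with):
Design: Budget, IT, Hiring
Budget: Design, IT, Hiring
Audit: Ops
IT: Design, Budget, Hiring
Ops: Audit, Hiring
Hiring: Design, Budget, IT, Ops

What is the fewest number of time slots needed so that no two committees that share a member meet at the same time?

Design, Budget, IT, Hiring all conflict with each other, so at least 4 time slots are needed.
4 time slots suffice: Design=4, Budget=3, Audit=1, IT=2, Ops=2, Hiring=1. Every pair that conflicts lands in different time slots.

4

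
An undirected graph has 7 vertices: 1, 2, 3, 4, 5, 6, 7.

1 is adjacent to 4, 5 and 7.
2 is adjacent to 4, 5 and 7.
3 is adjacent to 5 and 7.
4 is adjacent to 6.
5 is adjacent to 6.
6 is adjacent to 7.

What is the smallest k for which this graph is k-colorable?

2

1 and 7 are adjacent, so at least 2 colors are needed.
A valid assignment using 2 colors: 1=blue, 2=blue, 3=blue, 4=red, 5=red, 6=blue, 7=red. Every edge joins two different colors.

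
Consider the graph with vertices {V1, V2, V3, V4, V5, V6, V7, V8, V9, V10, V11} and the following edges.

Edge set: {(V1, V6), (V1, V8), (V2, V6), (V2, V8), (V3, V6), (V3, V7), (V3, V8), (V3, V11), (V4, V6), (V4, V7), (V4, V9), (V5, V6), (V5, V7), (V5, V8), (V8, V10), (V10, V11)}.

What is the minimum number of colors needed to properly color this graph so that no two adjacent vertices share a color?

V4 and V9 are adjacent, so at least 2 colors are needed.
A valid assignment using 2 colors: V1=2, V2=2, V3=2, V4=2, V5=2, V6=1, V7=1, V8=1, V9=1, V10=2, V11=1. No two adjacent vertices share a color.

2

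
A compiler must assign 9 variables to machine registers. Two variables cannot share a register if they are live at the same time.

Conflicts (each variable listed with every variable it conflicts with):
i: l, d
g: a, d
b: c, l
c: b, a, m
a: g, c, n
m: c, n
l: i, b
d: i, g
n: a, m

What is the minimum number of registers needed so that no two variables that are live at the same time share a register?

3

The cycle i-d-g-a-c-b-l-i has odd length 7, so it cannot be 2-colored; at least 3 registers are needed.
3 registers suffice: i=2, g=2, b=3, c=2, a=1, m=1, l=1, d=1, n=2. Each listed conflict is separated.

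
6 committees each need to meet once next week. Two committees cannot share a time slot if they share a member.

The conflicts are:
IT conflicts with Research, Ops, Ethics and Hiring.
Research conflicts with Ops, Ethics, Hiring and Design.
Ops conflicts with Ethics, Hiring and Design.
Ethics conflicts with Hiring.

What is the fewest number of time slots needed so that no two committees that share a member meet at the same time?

IT, Research, Ops, Ethics, Hiring all conflict with each other, so at least 5 time slots are needed.
5 time slots suffice: time slot 1 → {Research}; time slot 2 → {Ops}; time slot 3 → {IT, Design}; time slot 4 → {Hiring}; time slot 5 → {Ethics}. No two conflicting committees share a time slot.

5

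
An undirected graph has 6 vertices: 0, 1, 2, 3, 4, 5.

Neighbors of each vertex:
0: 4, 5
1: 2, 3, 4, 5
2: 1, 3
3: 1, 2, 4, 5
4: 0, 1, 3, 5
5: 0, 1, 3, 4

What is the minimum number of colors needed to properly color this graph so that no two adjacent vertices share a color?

4

1, 3, 4, 5 are pairwise adjacent (a clique of size 4), so at least 4 colors are needed.
4 colors suffice: 0=red, 1=red, 2=green, 3=blue, 4=yellow, 5=green. Each edge has distinct colors on its endpoints.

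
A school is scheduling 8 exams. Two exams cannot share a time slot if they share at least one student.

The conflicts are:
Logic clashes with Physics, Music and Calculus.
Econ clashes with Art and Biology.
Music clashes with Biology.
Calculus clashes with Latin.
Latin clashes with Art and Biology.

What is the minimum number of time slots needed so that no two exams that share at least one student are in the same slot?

3

The cycle Music-Biology-Latin-Calculus-Logic-Music has odd length 5, so it cannot be 2-colored; at least 3 time slots are needed.
3 time slots suffice: time slot 1 → {Logic, Econ, Latin}; time slot 2 → {Physics, Calculus, Art, Biology}; time slot 3 → {Music}. Each listed conflict is separated.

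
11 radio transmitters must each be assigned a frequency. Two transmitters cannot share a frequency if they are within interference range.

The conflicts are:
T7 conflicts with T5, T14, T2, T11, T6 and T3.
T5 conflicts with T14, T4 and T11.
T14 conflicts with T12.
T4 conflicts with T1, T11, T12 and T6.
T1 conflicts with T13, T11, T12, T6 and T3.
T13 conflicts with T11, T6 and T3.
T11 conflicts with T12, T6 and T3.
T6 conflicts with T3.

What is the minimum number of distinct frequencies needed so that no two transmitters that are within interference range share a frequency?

T1, T13, T11, T6, T3 pairwise conflict, so at least 5 frequencies are needed.
A valid assignment using 5 frequencies: T7=3, T5=2, T14=1, T2=1, T4=4, T1=3, T13=5, T11=1, T12=2, T6=2, T3=4. Each listed conflict is separated.

5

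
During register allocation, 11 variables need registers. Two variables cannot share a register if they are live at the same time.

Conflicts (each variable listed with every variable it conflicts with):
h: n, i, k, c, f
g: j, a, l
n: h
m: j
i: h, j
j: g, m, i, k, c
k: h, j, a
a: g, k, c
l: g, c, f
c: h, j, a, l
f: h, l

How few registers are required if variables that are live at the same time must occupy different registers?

2

h and f conflict, so at least 2 registers are needed.
Using 2 registers: h=1, g=2, n=2, m=2, i=2, j=1, k=2, a=1, l=1, c=2, f=2. Each listed conflict is separated.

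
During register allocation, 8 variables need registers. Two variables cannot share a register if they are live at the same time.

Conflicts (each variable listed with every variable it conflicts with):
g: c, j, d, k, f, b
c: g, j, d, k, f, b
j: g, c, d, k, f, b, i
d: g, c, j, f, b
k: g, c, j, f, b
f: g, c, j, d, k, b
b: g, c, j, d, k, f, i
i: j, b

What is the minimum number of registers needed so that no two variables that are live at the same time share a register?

g, c, j, d, f, b all conflict with each other, so at least 6 registers are needed.
A valid assignment using 6 registers: g=4, c=5, j=1, d=6, k=6, f=3, b=2, i=3. Every pair that conflicts lands in different registers.

6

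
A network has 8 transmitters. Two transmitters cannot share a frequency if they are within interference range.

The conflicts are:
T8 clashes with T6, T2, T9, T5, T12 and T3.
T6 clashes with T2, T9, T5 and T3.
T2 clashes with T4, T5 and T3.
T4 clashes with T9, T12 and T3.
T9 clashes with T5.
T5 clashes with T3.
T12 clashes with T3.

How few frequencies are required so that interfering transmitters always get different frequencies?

T8, T6, T2, T5, T3 are mutually in conflict, so at least 5 frequencies are needed.
5 frequencies suffice: frequency 1 → {T8, T4}; frequency 2 → {T9, T3}; frequency 3 → {T6, T12}; frequency 4 → {T2}; frequency 5 → {T5}. No two conflicting transmitters share a frequency.

5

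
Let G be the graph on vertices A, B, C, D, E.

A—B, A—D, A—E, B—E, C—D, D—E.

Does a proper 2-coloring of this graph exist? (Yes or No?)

A, B, E are mutually adjacent, so at least 3 colors are needed.
So 2 colors are not enough.

No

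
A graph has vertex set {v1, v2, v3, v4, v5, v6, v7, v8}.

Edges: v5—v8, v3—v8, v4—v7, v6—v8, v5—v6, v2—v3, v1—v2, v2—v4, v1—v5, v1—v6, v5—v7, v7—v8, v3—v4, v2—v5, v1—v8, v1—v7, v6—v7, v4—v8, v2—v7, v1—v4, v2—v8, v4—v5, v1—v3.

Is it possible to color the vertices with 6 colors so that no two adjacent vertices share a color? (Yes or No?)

The chromatic number is 6. v1, v2, v4, v5, v7, v8 form a clique, so at least 6 colors are needed.
6 colors suffice: color 1 → {v8}; color 2 → {v1}; color 3 → {v3, v5}; color 4 → {v2, v6}; color 5 → {v7}; color 6 → {v4}.
That is already a proper 6-coloring.

Yes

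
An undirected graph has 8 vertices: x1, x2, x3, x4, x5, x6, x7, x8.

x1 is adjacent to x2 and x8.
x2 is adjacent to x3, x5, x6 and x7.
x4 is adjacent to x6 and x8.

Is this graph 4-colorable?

The chromatic number is 3. The cycle x8-x4-x6-x2-x1-x8 has odd length 5, so it cannot be 2-colored; at least 3 colors are needed.
3 colors suffice: color 1 → {x2, x4}; color 2 → {x1, x3, x5, x6, x7}; color 3 → {x8}.
Since 4 ≥ 3, a proper 4-coloring certainly exists.

Yes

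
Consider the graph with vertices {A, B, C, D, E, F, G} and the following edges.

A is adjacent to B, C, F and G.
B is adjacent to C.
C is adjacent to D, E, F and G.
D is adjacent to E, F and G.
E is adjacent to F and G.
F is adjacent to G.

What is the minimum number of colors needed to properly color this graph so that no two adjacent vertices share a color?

C, D, E, F, G form a clique, so at least 5 colors are needed.
5 colors suffice: color red → {C}; color blue → {B, F}; color green → {G}; color yellow → {A, E}; color purple → {D}. No two adjacent vertices share a color.

5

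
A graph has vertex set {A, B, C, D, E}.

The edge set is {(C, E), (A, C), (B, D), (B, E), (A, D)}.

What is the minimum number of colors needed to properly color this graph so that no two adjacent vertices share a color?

The cycle A-C-E-B-D-A has odd length 5, so it cannot be 2-colored; at least 3 colors are needed.
One proper 3-coloring: A=1, B=2, C=2, D=3, E=1. Each edge has distinct colors on its endpoints.

3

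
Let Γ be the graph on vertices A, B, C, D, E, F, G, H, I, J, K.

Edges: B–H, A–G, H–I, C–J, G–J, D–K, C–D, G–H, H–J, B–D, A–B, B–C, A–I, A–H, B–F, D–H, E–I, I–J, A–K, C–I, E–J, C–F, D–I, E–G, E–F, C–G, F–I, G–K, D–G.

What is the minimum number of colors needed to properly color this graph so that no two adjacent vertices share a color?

C, I, J are pairwise adjacent, so at least 3 colors are needed.
3 colors suffice: color 1 → {B, G, I}; color 2 → {C, E, H, K}; color 3 → {A, D, F, J}. No two adjacent vertices share a color.

3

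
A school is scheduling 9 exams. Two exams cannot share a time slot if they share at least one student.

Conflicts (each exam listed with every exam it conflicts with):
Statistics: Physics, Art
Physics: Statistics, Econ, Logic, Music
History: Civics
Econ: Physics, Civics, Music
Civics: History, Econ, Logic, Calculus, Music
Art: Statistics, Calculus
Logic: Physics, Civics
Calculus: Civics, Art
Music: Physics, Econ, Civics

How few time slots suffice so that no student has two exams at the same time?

Physics, Econ, Music all conflict with each other, so at least 3 time slots are needed.
A valid assignment using 3 time slots: Statistics=2, Physics=1, History=2, Econ=2, Civics=1, Art=1, Logic=2, Calculus=2, Music=3. Every pair that conflicts lands in different time slots.

3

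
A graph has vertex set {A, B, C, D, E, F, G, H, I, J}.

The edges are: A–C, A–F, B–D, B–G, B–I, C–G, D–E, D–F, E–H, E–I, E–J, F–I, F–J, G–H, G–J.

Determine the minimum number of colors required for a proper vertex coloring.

The cycle G-B-D-F-J-G has odd length 5, so it cannot be 2-colored; at least 3 colors are needed.
One proper 3-coloring: A=3, B=3, C=2, D=2, E=1, F=1, G=1, H=2, I=2, J=2. Each edge has distinct colors on its endpoints.

3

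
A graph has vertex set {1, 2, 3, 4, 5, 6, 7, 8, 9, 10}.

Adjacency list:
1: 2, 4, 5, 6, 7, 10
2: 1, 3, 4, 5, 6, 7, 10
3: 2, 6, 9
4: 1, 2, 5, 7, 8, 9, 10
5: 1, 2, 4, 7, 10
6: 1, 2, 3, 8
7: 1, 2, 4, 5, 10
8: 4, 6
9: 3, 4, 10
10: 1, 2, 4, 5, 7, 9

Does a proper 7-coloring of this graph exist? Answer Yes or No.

The chromatic number is 6. 1, 2, 4, 5, 7, 10 are mutually adjacent (a clique of size 6), so at least 6 colors are needed.
6 colors suffice: color a → {2, 8, 9}; color b → {4, 6}; color c → {1, 3}; color d → {10}; color e → {7}; color f → {5}.
Since 7 ≥ 6, a proper 7-coloring certainly exists.

Yes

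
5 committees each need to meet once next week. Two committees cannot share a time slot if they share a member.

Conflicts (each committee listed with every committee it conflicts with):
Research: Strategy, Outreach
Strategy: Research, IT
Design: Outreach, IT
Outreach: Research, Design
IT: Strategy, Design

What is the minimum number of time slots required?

The cycle Research-Outreach-Design-IT-Strategy-Research has odd length 5, so it cannot be 2-colored; at least 3 time slots are needed.
3 time slots suffice: time slot 1 → {Research, Design}; time slot 2 → {Strategy, Outreach}; time slot 3 → {IT}. Each listed conflict is separated.

3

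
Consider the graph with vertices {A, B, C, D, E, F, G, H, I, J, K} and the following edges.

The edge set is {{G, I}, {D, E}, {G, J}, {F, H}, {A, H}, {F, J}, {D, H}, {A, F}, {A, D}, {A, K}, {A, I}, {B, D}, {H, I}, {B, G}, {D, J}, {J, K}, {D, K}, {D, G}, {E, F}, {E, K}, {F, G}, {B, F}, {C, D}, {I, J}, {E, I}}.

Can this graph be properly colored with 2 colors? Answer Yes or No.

G, I, J form a triangle, so at least 3 colors are needed.
So 2 colors are not enough.

No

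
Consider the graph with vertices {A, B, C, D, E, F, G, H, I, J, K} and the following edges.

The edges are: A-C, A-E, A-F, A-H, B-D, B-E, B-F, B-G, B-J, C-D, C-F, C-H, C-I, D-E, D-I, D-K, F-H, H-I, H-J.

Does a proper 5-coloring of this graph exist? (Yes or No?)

Yes

The chromatic number is 4. A, C, F, H form a clique, so at least 4 colors are needed.
4 colors suffice: A=yellow, B=blue, C=blue, D=red, E=green, F=green, G=red, H=red, I=green, J=green, K=blue.
Since 5 ≥ 4, a proper 5-coloring certainly exists.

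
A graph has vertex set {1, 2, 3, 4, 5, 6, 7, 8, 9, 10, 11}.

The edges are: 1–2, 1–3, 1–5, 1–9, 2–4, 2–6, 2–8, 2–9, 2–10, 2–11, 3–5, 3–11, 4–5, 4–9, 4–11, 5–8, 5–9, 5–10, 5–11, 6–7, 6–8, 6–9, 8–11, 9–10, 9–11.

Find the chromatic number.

2, 4, 9, 11 are pairwise adjacent (a clique of size 4), so at least 4 colors are needed.
4 colors suffice: color a → {2, 5, 7}; color b → {3, 8, 9}; color c → {1, 6, 10, 11}; color d → {4}. Every edge joins two different colors.

4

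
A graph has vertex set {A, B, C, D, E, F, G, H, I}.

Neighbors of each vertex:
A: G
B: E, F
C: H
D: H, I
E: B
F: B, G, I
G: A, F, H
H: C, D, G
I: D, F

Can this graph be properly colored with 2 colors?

The cycle I-F-G-H-D-I has odd length 5, so it cannot be 2-colored; at least 3 colors are needed.
So 2 colors are not enough.

No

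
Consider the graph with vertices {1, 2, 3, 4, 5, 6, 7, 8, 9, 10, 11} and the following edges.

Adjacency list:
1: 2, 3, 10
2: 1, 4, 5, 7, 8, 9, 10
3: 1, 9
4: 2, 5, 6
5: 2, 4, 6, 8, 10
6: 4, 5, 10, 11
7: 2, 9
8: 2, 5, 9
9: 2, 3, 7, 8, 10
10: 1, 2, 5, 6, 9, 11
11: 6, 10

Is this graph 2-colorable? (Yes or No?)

No

2, 7, 9 are mutually adjacent, so at least 3 colors are needed.
So 2 colors are not enough.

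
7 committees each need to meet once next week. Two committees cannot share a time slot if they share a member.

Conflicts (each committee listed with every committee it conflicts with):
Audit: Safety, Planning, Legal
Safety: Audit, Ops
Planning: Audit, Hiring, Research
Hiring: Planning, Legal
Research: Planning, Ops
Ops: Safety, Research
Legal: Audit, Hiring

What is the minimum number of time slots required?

The cycle Ops-Safety-Audit-Planning-Research-Ops has odd length 5, so it cannot be 2-colored; at least 3 time slots are needed.
3 time slots suffice: time slot 1 → {Audit, Hiring, Ops}; time slot 2 → {Safety, Planning, Legal}; time slot 3 → {Research}. No two conflicting committees share a time slot.

3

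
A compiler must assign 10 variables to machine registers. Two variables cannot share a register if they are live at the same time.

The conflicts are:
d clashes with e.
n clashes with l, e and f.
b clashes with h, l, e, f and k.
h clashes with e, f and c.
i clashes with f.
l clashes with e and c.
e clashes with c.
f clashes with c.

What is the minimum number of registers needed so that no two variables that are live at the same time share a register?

n, l, e are mutually in conflict, so at least 3 registers are needed.
3 registers suffice: d=2, n=2, b=2, h=3, i=2, l=3, e=1, f=1, k=1, c=2. No two conflicting variables share a register.

3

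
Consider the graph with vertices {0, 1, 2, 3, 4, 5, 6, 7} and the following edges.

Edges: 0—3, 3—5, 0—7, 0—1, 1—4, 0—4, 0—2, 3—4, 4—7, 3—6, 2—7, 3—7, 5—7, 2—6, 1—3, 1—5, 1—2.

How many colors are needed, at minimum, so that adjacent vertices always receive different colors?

4

0, 3, 4, 7 form a clique, so at least 4 colors are needed.
4 colors suffice: color a → {2, 3}; color b → {0, 5, 6}; color c → {1, 7}; color d → {4}. Every edge joins two different colors.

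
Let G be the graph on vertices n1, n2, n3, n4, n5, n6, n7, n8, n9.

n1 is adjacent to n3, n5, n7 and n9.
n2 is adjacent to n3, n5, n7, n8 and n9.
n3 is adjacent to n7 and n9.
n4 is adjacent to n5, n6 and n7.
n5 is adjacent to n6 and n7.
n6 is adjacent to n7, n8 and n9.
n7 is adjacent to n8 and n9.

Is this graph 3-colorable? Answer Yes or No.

No

n1, n3, n7, n9 are pairwise adjacent (a clique of size 4), so at least 4 colors are needed.
So 3 colors are not enough.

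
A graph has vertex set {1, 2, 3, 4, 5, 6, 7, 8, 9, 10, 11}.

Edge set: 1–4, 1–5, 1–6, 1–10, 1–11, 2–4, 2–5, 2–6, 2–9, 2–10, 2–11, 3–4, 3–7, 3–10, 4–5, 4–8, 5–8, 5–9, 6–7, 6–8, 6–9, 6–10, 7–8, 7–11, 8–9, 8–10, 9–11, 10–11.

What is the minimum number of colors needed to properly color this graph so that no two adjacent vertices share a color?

2, 9, 11 are pairwise adjacent, so at least 3 colors are needed.
A valid assignment using 3 colors: 1=red, 2=red, 3=red, 4=green, 5=blue, 6=blue, 7=green, 8=red, 9=green, 10=green, 11=blue. Each edge has distinct colors on its endpoints.

3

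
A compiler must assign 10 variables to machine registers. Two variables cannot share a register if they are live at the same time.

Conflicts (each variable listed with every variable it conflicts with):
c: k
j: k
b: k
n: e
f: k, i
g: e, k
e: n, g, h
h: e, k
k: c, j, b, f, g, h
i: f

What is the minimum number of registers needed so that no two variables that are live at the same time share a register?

2

f and i conflict, so at least 2 registers are needed.
2 registers suffice: register 1 → {e, k, i}; register 2 → {c, j, b, n, f, g, h}. Each listed conflict is separated.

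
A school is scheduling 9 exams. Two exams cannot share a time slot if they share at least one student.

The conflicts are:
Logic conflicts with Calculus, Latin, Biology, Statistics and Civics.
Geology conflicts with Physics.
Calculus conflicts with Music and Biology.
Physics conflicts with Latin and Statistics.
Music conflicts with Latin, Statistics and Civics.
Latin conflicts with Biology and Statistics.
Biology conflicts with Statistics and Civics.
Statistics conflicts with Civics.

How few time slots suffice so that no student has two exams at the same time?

4

Logic, Latin, Biology, Statistics pairwise conflict, so at least 4 time slots are needed.
4 time slots suffice: Logic=4, Geology=1, Calculus=1, Physics=2, Music=2, Latin=3, Biology=2, Statistics=1, Civics=3. Every pair that conflicts lands in different time slots.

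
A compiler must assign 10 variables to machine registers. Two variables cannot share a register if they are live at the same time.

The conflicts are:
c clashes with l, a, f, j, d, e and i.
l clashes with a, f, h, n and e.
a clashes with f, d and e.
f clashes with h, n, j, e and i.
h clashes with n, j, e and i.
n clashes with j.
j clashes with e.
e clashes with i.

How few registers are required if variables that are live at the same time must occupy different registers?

c, l, a, f, e all conflict with each other, so at least 5 registers are needed.
5 registers suffice: register 1 → {f, d}; register 2 → {c, h}; register 3 → {n, e}; register 4 → {l, j, i}; register 5 → {a}. No two conflicting variables share a register.

5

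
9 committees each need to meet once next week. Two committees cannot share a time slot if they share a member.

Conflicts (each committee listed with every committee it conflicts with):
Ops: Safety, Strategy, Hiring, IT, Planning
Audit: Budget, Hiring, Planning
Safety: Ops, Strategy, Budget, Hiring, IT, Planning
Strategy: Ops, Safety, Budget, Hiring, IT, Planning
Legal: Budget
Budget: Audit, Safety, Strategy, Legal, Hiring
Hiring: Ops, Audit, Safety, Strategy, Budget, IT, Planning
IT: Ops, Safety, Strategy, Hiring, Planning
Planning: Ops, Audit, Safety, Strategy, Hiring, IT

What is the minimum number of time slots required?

6

Ops, Safety, Strategy, Hiring, IT, Planning are mutually in conflict, so at least 6 time slots are needed.
Using 6 time slots: Ops=6, Audit=3, Safety=4, Strategy=3, Legal=1, Budget=2, Hiring=1, IT=5, Planning=2. No two conflicting committees share a time slot.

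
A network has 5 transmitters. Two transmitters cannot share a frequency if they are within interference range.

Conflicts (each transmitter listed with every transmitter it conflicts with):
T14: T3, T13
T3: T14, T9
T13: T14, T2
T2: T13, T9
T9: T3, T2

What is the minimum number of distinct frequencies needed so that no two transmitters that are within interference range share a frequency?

3

The cycle T9-T2-T13-T14-T3-T9 has odd length 5, so it cannot be 2-colored; at least 3 frequencies are needed.
3 frequencies suffice: frequency 1 → {T13, T9}; frequency 2 → {T3, T2}; frequency 3 → {T14}. Every pair that conflicts lands in different frequencies.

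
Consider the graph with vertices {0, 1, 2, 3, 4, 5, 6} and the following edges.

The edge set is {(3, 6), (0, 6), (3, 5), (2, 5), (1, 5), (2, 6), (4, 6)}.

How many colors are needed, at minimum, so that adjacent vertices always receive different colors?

1 and 5 are adjacent, so at least 2 colors are needed.
2 colors suffice: color red → {5, 6}; color blue → {0, 1, 2, 3, 4}. Every edge joins two different colors.

2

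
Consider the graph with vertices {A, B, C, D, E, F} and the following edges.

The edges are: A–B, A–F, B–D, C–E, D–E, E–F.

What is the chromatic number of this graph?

3

The cycle A-B-D-E-F-A has odd length 5, so it cannot be 2-colored; at least 3 colors are needed.
3 colors suffice: A=2, B=1, C=2, D=2, E=1, F=3. Every edge joins two different colors.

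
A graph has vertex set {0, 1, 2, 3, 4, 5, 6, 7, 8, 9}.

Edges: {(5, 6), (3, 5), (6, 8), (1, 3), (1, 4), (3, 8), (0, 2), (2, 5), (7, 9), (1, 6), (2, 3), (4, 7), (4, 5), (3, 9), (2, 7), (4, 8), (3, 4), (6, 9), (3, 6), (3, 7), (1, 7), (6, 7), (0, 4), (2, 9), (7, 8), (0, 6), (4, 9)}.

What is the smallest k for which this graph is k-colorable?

3, 4, 7, 8 form a clique, so at least 4 colors are needed.
4 colors suffice: color a → {0, 3}; color b → {2, 4, 6}; color c → {5, 7}; color d → {1, 8, 9}. No two adjacent vertices share a color.

4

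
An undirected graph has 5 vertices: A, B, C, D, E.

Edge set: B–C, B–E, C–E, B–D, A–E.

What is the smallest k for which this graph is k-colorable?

3

B, C, E are mutually adjacent, so at least 3 colors are needed.
3 colors suffice: color 1 → {D, E}; color 2 → {A, B}; color 3 → {C}. Each edge has distinct colors on its endpoints.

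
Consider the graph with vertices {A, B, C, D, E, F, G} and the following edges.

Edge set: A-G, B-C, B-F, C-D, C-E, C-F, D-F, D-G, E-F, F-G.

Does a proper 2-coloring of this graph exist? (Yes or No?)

C, E, F form a triangle, so at least 3 colors are needed.
So 2 colors are not enough.

No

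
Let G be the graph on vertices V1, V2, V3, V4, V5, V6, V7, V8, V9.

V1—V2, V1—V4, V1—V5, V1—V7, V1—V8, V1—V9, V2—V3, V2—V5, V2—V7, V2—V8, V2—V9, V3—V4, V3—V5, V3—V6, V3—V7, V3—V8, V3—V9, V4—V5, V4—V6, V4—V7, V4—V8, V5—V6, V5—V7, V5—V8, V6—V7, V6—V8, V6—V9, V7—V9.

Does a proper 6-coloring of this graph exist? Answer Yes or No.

Yes

The chromatic number is 5. V3, V4, V5, V6, V8 are mutually adjacent (a clique of size 5), so at least 5 colors are needed.
5 colors suffice: color 1 → {V1, V3}; color 2 → {V5, V9}; color 3 → {V7, V8}; color 4 → {V2, V4}; color 5 → {V6}.
Since 6 ≥ 5, a proper 6-coloring certainly exists.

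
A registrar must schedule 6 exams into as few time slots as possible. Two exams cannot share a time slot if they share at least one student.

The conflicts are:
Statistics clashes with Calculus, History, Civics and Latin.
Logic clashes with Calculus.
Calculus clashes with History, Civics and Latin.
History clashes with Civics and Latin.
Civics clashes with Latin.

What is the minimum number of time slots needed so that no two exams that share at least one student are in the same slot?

Statistics, Calculus, History, Civics, Latin pairwise conflict, so at least 5 time slots are needed.
5 time slots suffice: Statistics=2, Logic=2, Calculus=1, History=3, Civics=4, Latin=5. Each listed conflict is separated.

5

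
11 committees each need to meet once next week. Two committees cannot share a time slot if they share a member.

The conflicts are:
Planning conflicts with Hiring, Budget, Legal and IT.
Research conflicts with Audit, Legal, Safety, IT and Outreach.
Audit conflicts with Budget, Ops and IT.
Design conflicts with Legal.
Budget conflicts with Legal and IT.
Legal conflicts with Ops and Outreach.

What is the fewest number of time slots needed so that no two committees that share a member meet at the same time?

Audit, Budget, IT pairwise conflict, so at least 3 time slots are needed.
A valid assignment using 3 time slots: Planning=3, Research=2, Hiring=1, Audit=3, Design=2, Budget=2, Legal=1, Ops=2, Safety=1, IT=1, Outreach=3. Every pair that conflicts lands in different time slots.

3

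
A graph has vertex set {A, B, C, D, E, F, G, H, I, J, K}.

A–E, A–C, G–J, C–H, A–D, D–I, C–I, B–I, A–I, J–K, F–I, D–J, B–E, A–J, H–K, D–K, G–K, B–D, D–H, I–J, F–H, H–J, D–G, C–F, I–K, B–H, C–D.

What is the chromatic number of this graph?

4

A, D, I, J form a clique, so at least 4 colors are needed.
A valid assignment using 4 colors: A=4, B=3, C=3, D=1, E=1, F=1, G=2, H=2, I=2, J=3, K=4. Each edge has distinct colors on its endpoints.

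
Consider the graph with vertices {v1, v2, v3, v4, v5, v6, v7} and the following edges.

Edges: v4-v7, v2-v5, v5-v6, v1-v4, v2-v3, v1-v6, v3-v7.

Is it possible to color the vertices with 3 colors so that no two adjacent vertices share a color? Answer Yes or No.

Yes

The chromatic number is 3. The cycle v6-v5-v2-v3-v7-v4-v1-v6 has odd length 7, so it cannot be 2-colored; at least 3 colors are needed.
3 colors suffice: color 1 → {v1, v3, v5}; color 2 → {v2, v4, v6}; color 3 → {v7}.
That is already a proper 3-coloring.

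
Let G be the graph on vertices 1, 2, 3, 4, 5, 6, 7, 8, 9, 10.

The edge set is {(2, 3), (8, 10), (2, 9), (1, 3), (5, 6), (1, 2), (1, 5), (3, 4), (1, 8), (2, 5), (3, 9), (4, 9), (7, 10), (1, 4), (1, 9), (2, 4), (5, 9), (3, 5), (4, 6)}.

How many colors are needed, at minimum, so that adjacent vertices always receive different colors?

5

1, 2, 3, 4, 9 are mutually adjacent (a clique of size 5), so at least 5 colors are needed.
5 colors suffice: color red → {1, 6, 10}; color blue → {3, 7, 8}; color green → {4, 5}; color yellow → {2}; color purple → {9}. Every edge joins two different colors.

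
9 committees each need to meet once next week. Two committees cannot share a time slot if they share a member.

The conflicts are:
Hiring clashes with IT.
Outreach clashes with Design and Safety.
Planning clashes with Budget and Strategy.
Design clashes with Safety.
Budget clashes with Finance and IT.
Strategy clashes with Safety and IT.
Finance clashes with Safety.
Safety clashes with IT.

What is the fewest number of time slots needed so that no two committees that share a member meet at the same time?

3

Strategy, Safety, IT pairwise conflict, so at least 3 time slots are needed.
3 time slots suffice: Hiring=1, Outreach=3, Planning=2, Design=2, Budget=1, Strategy=3, Finance=2, Safety=1, IT=2. Each listed conflict is separated.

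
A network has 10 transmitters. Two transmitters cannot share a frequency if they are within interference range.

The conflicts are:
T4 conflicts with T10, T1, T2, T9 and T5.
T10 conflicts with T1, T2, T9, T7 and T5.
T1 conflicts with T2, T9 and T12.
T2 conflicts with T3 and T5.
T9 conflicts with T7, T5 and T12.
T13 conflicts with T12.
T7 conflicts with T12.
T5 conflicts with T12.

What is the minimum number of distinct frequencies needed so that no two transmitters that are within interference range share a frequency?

4

T4, T10, T2, T5 all conflict with each other, so at least 4 frequencies are needed.
4 frequencies suffice: frequency 1 → {T2, T9, T13}; frequency 2 → {T10, T3, T12}; frequency 3 → {T1, T7, T5}; frequency 4 → {T4}. Each listed conflict is separated.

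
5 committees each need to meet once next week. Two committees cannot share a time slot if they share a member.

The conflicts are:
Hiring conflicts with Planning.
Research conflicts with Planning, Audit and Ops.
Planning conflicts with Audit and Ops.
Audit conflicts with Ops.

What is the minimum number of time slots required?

Research, Planning, Audit, Ops are mutually in conflict, so at least 4 time slots are needed.
Using 4 time slots: Hiring=2, Research=3, Planning=1, Audit=4, Ops=2. Each listed conflict is separated.

4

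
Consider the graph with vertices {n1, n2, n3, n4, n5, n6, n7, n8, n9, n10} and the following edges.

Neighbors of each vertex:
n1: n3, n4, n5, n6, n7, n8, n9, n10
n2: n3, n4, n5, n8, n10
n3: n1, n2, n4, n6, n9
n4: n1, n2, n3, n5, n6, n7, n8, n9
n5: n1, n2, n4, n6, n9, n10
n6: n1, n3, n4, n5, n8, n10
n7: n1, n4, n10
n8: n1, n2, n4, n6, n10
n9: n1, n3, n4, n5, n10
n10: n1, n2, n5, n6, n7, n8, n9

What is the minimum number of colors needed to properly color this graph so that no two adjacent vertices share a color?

n1, n3, n4, n6 are pairwise adjacent (a clique of size 4), so at least 4 colors are needed.
4 colors suffice: n1=B, n2=B, n3=Y, n4=R, n5=Y, n6=G, n7=G, n8=Y, n9=G, n10=R. Each edge has distinct colors on its endpoints.

4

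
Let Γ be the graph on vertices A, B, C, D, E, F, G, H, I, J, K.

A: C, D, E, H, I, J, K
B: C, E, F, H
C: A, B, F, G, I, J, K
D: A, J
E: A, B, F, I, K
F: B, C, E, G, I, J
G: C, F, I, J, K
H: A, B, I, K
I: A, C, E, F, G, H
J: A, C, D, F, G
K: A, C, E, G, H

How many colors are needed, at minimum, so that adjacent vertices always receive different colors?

4

C, F, G, J are pairwise adjacent (a clique of size 4), so at least 4 colors are needed.
4 colors suffice: A=2, B=3, C=1, D=1, E=1, F=2, G=4, H=1, I=3, J=3, K=3. Each edge has distinct colors on its endpoints.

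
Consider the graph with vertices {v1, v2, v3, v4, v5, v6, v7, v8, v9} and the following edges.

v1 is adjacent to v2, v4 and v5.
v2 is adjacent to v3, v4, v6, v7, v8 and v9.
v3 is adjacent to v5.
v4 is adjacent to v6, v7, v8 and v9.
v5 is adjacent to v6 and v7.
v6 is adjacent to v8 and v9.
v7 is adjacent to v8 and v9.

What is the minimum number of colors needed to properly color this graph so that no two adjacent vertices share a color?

4

v2, v4, v7, v8 form a clique, so at least 4 colors are needed.
4 colors suffice: color 1 → {v2, v5}; color 2 → {v3, v4}; color 3 → {v1, v6, v7}; color 4 → {v8, v9}. Each edge has distinct colors on its endpoints.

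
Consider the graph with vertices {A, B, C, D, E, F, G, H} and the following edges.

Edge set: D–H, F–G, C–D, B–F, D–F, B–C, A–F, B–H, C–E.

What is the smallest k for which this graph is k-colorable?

2

C and E are adjacent, so at least 2 colors are needed.
2 colors suffice: color 1 → {C, F, H}; color 2 → {A, B, D, E, G}. Each edge has distinct colors on its endpoints.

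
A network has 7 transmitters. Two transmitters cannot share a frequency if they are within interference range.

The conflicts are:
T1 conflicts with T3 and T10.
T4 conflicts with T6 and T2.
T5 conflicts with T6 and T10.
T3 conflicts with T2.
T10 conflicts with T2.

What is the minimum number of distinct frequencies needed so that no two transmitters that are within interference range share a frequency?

The cycle T2-T10-T5-T6-T4-T2 has odd length 5, so it cannot be 2-colored; at least 3 frequencies are needed.
Using 3 frequencies: T1=2, T4=1, T5=2, T3=1, T6=3, T10=1, T2=2. No two conflicting transmitters share a frequency.

3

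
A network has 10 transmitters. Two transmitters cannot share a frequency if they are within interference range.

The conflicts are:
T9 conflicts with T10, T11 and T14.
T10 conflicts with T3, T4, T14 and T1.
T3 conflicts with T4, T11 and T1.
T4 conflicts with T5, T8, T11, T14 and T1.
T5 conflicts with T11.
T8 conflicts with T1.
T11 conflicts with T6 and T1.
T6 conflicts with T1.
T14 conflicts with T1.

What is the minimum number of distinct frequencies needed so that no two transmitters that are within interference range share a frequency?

T3, T4, T11, T1 are mutually in conflict, so at least 4 frequencies are needed.
4 frequencies suffice: frequency 1 → {T9, T4, T6}; frequency 2 → {T5, T1}; frequency 3 → {T10, T8, T11}; frequency 4 → {T3, T14}. Every pair that conflicts lands in different frequencies.

4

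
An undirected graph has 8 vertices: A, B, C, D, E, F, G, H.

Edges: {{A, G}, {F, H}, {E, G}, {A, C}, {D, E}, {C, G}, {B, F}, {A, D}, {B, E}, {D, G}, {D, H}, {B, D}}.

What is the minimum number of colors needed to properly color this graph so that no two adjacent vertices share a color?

A, C, G form a triangle, so at least 3 colors are needed.
3 colors suffice: A=3, B=2, C=1, D=1, E=3, F=1, G=2, H=2. No two adjacent vertices share a color.

3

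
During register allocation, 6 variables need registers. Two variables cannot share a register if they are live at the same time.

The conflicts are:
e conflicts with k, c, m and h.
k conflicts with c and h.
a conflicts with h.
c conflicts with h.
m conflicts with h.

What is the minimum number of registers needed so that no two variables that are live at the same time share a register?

e, k, c, h pairwise conflict, so at least 4 registers are needed.
4 registers suffice: e=2, k=3, a=2, c=4, m=3, h=1. Every pair that conflicts lands in different registers.

4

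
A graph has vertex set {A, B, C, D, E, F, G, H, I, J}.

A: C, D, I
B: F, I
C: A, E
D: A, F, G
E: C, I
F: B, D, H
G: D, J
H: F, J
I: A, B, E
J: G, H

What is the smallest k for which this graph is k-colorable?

3

The cycle I-B-F-D-A-I has odd length 5, so it cannot be 2-colored; at least 3 colors are needed.
A valid assignment using 3 colors: A=1, B=3, C=2, D=2, E=1, F=1, G=3, H=2, I=2, J=1. Each edge has distinct colors on its endpoints.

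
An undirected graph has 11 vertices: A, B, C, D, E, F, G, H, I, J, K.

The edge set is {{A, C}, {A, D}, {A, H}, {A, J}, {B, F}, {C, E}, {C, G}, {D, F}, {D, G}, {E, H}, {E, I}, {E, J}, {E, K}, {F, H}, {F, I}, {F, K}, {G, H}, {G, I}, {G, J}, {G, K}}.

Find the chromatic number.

G and K are adjacent, so at least 2 colors are needed.
One proper 2-coloring: A=red, B=blue, C=blue, D=blue, E=red, F=red, G=red, H=blue, I=blue, J=blue, K=blue. Every edge joins two different colors.

2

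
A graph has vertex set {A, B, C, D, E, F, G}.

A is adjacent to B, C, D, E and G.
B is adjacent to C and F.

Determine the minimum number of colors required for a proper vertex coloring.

3

A, B, C are mutually adjacent, so at least 3 colors are needed.
One proper 3-coloring: A=1, B=2, C=3, D=2, E=2, F=1, G=2. Each edge has distinct colors on its endpoints.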